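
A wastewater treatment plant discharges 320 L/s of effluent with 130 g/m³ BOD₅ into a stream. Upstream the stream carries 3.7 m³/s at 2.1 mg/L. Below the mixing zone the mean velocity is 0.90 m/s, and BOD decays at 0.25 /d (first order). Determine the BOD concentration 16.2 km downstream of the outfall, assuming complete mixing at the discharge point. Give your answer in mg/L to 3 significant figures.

11.7 mg/L

320 L/s = 0.32 m³/s.
After complete mixing, C₀ = (0.32·130 + 3.7·2.1) / 4.02 = 12.28 mg/L.
Travel time t = 1.62e+04 m / 0.90 m/s = 1.8e+04 s = 0.2083 d.
C = 12.28·exp(−0.25·0.2083) = 12.28·0.9492 = 11.66 mg/L.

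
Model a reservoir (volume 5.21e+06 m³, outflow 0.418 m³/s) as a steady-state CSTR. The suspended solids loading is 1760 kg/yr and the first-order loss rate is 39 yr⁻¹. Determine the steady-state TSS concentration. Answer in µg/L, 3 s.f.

Outflow Q = 0.418 m³/s × 3.156e+07 s/yr = 1.319e+07 m³/yr.
Steady-state CSTR mass balance: W = Q·C + k·V·C, so C = W/(Q + kV).
Q + kV = 1.319e+07 + 39·5.21e+06 = 2.164e+08 m³/yr.
C = 1760/2.164e+08 = 8.134e-06 kg/m³ = 0.008134 mg/L = 8.134 µg/L.

8.13 µg/L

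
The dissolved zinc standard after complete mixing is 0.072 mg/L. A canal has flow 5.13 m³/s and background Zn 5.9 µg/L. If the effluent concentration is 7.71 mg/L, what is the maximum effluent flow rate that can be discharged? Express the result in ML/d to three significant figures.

3.84 ML/d

5.9 µg/L = 0.0059 mg/L.
Mass balance at complete mixing: C_std·(Q_w + Q_r) = Q_w·C_e + Q_r·C_b.
Rearranging, Q_w = Q_r·(C_std − C_b)/(C_e − C_std) = 5.13·(0.072 − 0.0059) / (7.71 − 0.072) = 0.0444 m³/s.
= 3.836 ML/d.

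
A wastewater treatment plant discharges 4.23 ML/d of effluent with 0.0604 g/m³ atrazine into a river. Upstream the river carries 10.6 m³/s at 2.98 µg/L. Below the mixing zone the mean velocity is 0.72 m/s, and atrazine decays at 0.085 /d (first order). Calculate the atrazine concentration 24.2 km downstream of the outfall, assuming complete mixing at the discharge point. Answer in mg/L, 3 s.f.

0.00314 mg/L

4.23 ML/d = 0.04896 m³/s.
2.98 µg/L = 0.00298 mg/L.
After complete mixing, C₀ = (0.04896·0.0604 + 10.6·0.00298) / 10.65 = 0.003244 mg/L.
Travel time t = 2.42e+04 m / 0.72 m/s = 3.361e+04 s = 0.389 d.
C = 0.003244·exp(−0.085·0.389) = 0.003244·0.9675 = 0.003138 mg/L.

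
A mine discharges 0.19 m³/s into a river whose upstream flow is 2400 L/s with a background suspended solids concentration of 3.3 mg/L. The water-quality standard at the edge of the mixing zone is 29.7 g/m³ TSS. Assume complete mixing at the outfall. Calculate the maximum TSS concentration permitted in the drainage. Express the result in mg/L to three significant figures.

2400 L/s = 2.4 m³/s.
Mass balance: 29.7·2.59 = 0.19·Cₑ + 2.4·3.3.
Cₑ = (76.92 − 7.92) / 0.19 = 363.2 mg/L.

363 mg/L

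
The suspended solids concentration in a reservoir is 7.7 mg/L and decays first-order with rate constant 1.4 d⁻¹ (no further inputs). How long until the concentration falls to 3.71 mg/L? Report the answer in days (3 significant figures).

0.522 d

t = ln(C₀/C)/k = ln(7.7/3.71)/1.4 = 0.7302/1.4 = 0.5216 d.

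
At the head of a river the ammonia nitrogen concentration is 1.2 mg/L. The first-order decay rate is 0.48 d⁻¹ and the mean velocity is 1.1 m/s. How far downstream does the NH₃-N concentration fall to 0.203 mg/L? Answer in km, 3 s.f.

352 km

From C = C₀·e^(−kt), t = ln(C₀/C)/k = ln(1.2/0.203)/0.48 = 1.777/0.48 = 3.702 d.
Distance = v·t = 1.1 m/s × 3.198e+05 s = 3.518e+05 m = 351.8 km.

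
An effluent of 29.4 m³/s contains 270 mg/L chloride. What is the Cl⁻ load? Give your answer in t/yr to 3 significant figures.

Mass flux = Q·C = 29.4 m³/s × 270 g/m³ = 7938 g/s.
= 7938 g/s × 31.56 = 2.505e+05 t/yr.

251000 t/yr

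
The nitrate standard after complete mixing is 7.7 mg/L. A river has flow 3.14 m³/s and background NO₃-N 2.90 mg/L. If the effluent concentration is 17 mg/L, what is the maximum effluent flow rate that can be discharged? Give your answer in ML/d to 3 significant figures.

140 ML/d

Mass balance at complete mixing: C_std·(Q_w + Q_r) = Q_w·C_e + Q_r·C_b.
Rearranging, Q_w = Q_r·(C_std − C_b)/(C_e − C_std) = 3.14·(7.7 − 2.9) / (17 − 7.7) = 1.621 m³/s.
= 140 ML/d.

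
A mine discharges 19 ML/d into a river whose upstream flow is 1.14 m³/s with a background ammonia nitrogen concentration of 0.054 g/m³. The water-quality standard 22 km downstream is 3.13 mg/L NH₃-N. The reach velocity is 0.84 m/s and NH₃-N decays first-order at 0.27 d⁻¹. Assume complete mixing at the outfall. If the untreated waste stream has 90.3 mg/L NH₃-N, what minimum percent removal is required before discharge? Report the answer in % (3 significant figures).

19 ML/d = 0.2199 m³/s.
Travel time to the compliance point: t = 2.2e+04/0.84 = 2.619e+04 s = 0.3031 d; decay factor exp(−0.27·0.3031) = 0.9214.
So the concentration just after mixing may be at most 3.13/0.9214 = 3.397 mg/L.
Mass balance: 3.397·1.36 = 0.2199·Cₑ + 1.14·0.054.
Cₑ = (4.62 − 0.06156) / 0.2199 = 20.73 mg/L.
Required removal = 1 − 20.73/90.3 = 77.05 %.

77.0 %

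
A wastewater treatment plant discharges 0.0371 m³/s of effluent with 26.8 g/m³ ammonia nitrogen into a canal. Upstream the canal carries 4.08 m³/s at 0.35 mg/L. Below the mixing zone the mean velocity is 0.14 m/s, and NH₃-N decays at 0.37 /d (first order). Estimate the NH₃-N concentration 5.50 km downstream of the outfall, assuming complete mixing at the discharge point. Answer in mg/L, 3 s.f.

After complete mixing, C₀ = (0.0371·26.8 + 4.08·0.35) / 4.117 = 0.5883 mg/L.
Travel time t = 5500 m / 0.14 m/s = 3.929e+04 s = 0.4547 d.
C = 0.5883·exp(−0.37·0.4547) = 0.5883·0.8452 = 0.4972 mg/L.

0.497 mg/L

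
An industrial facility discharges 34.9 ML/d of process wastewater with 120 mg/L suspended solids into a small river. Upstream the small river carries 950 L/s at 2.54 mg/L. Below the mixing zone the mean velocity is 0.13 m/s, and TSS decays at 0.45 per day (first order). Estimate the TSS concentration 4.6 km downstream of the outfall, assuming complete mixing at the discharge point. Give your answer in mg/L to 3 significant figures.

34.9 ML/d = 0.4039 m³/s.
950 L/s = 0.95 m³/s.
After complete mixing, C₀ = (0.4039·120 + 0.95·2.54) / 1.354 = 37.58 mg/L.
Travel time t = 4600 m / 0.13 m/s = 3.538e+04 s = 0.4095 d.
C = 37.58·exp(−0.45·0.4095) = 37.58·0.8317 = 31.26 mg/L.

31.3 mg/L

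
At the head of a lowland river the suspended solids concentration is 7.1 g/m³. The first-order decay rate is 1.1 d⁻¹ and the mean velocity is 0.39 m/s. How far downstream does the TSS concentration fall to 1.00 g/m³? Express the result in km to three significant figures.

From C = C₀·e^(−kt), t = ln(C₀/C)/k = ln(7.1/1.00)/1.1 = 1.96/1.1 = 1.782 d.
Distance = v·t = 0.39 m/s × 1.54e+05 s = 6.004e+04 m = 60.04 km.

60.0 km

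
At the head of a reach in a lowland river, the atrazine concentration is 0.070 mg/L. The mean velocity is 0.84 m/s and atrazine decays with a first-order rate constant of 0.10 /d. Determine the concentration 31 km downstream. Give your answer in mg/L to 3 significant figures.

0.0671 mg/L

Travel time t = 31 km / 0.84 m/s = 3.1e+04/0.84 = 3.69e+04 s = 0.4271 d.
First-order decay: C = 0.070·exp(−0.10·0.4271) = 0.070·0.9582 = 0.06707 mg/L.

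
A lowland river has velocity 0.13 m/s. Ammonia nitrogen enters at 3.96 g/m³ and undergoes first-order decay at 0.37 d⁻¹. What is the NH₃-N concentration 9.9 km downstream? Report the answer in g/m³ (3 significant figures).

2.86 g/m³

Travel time t = 9.9 km / 0.13 m/s = 9900/0.13 = 7.615e+04 s = 0.8814 d.
First-order decay: C = 3.96·exp(−0.37·0.8814) = 3.96·0.7217 = 2.858 g/m³.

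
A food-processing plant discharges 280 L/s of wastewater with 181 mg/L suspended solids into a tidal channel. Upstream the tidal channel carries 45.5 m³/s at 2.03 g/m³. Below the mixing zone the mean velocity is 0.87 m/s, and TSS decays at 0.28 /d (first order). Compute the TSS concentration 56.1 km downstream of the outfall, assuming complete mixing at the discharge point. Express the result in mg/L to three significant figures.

280 L/s = 0.28 m³/s.
After complete mixing, C₀ = (0.28·181 + 45.5·2.03) / 45.78 = 3.125 mg/L.
Travel time t = 5.61e+04 m / 0.87 m/s = 6.448e+04 s = 0.7463 d.
C = 3.125·exp(−0.28·0.7463) = 3.125·0.8114 = 2.535 mg/L.

2.54 mg/L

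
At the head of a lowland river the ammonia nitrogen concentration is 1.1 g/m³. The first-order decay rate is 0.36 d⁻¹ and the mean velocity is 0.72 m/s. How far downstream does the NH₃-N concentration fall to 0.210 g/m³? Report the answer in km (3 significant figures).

From C = C₀·e^(−kt), t = ln(C₀/C)/k = ln(1.1/0.210)/0.36 = 1.656/0.36 = 4.6 d.
Distance = v·t = 0.72 m/s × 3.974e+05 s = 2.861e+05 m = 286.1 km.

286 km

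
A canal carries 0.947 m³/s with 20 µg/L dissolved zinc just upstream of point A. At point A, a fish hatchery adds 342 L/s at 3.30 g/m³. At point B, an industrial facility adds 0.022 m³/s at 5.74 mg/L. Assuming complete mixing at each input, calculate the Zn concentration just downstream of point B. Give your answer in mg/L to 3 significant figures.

0.972 mg/L

20 µg/L = 0.02 mg/L.
342 L/s = 0.342 m³/s.
After input A: C = (0.947·0.02 + 0.342·3.3) / 1.289 = 0.8903 mg/L.
After input B: C = (1.289·0.8903 + 0.022·5.74) / 1.311 = 0.9716 mg/L.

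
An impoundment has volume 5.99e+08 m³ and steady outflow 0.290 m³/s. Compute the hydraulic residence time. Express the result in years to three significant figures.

65.5 yr

Q = 0.290 m³/s × 3.156e+07 s/yr = 9.152e+06 m³/yr.
Hydraulic residence time τ = V/Q = 5.99e+08/9.152e+06 = 65.45 yr.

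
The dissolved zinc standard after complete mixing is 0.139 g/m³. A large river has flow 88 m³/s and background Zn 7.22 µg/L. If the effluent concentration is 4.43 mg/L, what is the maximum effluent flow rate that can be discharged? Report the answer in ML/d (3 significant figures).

234 ML/d

7.22 µg/L = 0.00722 mg/L.
Mass balance at complete mixing: C_std·(Q_w + Q_r) = Q_w·C_e + Q_r·C_b.
Rearranging, Q_w = Q_r·(C_std − C_b)/(C_e − C_std) = 88·(0.139 − 0.00722) / (4.43 − 0.139) = 2.703 m³/s.
= 233.5 ML/d.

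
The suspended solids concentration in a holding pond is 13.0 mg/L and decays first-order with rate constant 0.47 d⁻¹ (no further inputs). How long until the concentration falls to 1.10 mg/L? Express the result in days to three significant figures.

t = ln(C₀/C)/k = ln(13.0/1.10)/0.47 = 2.47/0.47 = 5.255 d.

5.25 d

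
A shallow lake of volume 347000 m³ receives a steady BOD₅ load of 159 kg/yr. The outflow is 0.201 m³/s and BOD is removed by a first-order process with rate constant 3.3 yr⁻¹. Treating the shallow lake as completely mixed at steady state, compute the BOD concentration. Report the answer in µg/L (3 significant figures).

Outflow Q = 0.201 m³/s × 3.156e+07 s/yr = 6.343e+06 m³/yr.
Steady-state CSTR mass balance: W = Q·C + k·V·C, so C = W/(Q + kV).
Q + kV = 6.343e+06 + 3.3·347000 = 7.488e+06 m³/yr.
C = 159/7.488e+06 = 2.123e-05 kg/m³ = 0.02123 mg/L = 21.23 µg/L.

21.2 µg/L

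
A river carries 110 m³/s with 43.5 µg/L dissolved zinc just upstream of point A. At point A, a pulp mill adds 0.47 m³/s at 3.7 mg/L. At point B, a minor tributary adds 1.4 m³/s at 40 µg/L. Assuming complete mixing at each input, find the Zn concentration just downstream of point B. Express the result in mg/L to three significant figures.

0.0588 mg/L

43.5 µg/L = 0.0435 mg/L.
After input A: C = (110·0.0435 + 0.47·3.7) / 110.5 = 0.05906 mg/L.
40 µg/L = 0.04 mg/L.
After input B: C = (110.5·0.05906 + 1.4·0.04) / 111.9 = 0.05882 mg/L.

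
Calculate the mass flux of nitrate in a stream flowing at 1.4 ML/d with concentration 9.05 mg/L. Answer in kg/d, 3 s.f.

1.4 ML/d = 0.0162 m³/s.
Mass flux = Q·C = 0.0162 m³/s × 9.05 g/m³ = 0.1466 g/s.
= 0.1466 g/s × 86.4 = 12.67 kg/d.

12.7 kg/d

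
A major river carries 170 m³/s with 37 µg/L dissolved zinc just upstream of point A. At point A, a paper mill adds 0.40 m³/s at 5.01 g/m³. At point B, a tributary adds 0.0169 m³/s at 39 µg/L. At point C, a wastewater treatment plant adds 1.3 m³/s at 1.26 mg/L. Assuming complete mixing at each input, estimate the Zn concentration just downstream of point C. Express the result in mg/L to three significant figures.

0.0578 mg/L

37 µg/L = 0.037 mg/L.
After input A: C = (170·0.037 + 0.4·5.01) / 170.4 = 0.04867 mg/L.
39 µg/L = 0.039 mg/L.
After input B: C = (170.4·0.04867 + 0.0169·0.039) / 170.4 = 0.04867 mg/L.
After input C: C = (170.4·0.04867 + 1.3·1.26) / 171.7 = 0.05784 mg/L.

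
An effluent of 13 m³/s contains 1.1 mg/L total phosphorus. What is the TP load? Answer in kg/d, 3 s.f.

1240 kg/d

Mass flux = Q·C = 13 m³/s × 1.1 g/m³ = 14.3 g/s.
= 14.3 g/s × 86.4 = 1236 kg/d.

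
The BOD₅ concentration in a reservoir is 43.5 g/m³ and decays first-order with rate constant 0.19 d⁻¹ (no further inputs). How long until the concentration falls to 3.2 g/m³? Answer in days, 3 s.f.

t = ln(C₀/C)/k = ln(43.5/3.2)/0.19 = 2.61/0.19 = 13.73 d.

13.7 d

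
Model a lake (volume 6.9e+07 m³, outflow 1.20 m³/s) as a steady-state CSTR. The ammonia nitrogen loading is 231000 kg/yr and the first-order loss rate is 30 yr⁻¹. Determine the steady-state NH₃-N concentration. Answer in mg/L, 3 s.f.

0.110 mg/L

Outflow Q = 1.20 m³/s × 3.156e+07 s/yr = 3.787e+07 m³/yr.
Steady-state CSTR mass balance: W = Q·C + k·V·C, so C = W/(Q + kV).
Q + kV = 3.787e+07 + 30·6.9e+07 = 2.108e+09 m³/yr.
C = 231000/2.108e+09 = 0.0001096 kg/m³ = 0.1096 mg/L.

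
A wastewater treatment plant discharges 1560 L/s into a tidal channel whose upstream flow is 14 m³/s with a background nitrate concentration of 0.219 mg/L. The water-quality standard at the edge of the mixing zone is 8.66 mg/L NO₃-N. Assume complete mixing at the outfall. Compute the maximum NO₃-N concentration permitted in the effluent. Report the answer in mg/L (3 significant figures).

84.4 mg/L

1560 L/s = 1.56 m³/s.
Mass balance: 8.66·15.56 = 1.56·Cₑ + 14·0.219.
Cₑ = (134.7 − 3.066) / 1.56 = 84.41 mg/L.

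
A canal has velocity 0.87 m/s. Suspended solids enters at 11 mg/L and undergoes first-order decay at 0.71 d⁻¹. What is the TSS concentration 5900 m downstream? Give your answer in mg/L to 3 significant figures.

10.4 mg/L

Travel time t = 5900 m / 0.87 m/s = 5900/0.87 = 6782 s = 0.07849 d.
First-order decay: C = 11·exp(−0.71·0.07849) = 11·0.9458 = 10.4 mg/L.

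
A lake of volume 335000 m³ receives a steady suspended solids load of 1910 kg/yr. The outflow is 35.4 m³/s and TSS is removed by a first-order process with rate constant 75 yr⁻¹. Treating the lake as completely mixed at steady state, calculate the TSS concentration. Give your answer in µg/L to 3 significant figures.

Outflow Q = 35.4 m³/s × 3.156e+07 s/yr = 1.117e+09 m³/yr.
Steady-state CSTR mass balance: W = Q·C + k·V·C, so C = W/(Q + kV).
Q + kV = 1.117e+09 + 75·335000 = 1.142e+09 m³/yr.
C = 1910/1.142e+09 = 1.672e-06 kg/m³ = 0.001672 mg/L = 1.672 µg/L.

1.67 µg/L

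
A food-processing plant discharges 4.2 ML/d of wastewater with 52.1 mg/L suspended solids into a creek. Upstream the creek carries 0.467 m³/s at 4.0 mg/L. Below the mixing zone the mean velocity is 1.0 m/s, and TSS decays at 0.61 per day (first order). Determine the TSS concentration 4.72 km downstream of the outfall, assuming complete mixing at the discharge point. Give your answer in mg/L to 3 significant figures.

8.26 mg/L

4.2 ML/d = 0.04861 m³/s.
After complete mixing, C₀ = (0.04861·52.1 + 0.467·4) / 0.5156 = 8.535 mg/L.
Travel time t = 4720 m / 1.0 m/s = 4720 s = 0.05463 d.
C = 8.535·exp(−0.61·0.05463) = 8.535·0.9672 = 8.255 mg/L.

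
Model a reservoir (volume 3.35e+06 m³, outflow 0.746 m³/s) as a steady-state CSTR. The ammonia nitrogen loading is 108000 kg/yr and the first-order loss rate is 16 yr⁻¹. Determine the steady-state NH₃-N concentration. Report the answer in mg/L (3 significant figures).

1.40 mg/L

Outflow Q = 0.746 m³/s × 3.156e+07 s/yr = 2.354e+07 m³/yr.
Steady-state CSTR mass balance: W = Q·C + k·V·C, so C = W/(Q + kV).
Q + kV = 2.354e+07 + 16·3.35e+06 = 7.714e+07 m³/yr.
C = 108000/7.714e+07 = 0.0014 kg/m³ = 1.4 mg/L.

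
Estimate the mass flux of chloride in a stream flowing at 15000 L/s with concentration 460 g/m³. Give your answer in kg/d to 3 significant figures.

596000 kg/d

15000 L/s = 15 m³/s.
Mass flux = Q·C = 15 m³/s × 460 g/m³ = 6900 g/s.
= 6900 g/s × 86.4 = 5.962e+05 kg/d.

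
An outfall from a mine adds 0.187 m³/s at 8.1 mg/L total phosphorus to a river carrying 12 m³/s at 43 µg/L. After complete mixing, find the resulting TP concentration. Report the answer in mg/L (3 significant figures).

43 µg/L = 0.043 mg/L.
By mass balance at complete mixing, C = (0.187·8.1 + 12·0.043) / (0.187 + 12) = 2.031/12.19 = 0.1666 mg/L.

0.167 mg/L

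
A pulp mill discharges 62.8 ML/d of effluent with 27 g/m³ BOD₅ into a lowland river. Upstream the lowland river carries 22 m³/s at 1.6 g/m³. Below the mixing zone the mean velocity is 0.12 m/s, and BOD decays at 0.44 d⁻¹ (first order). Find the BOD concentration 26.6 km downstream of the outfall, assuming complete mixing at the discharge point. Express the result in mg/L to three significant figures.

62.8 ML/d = 0.7269 m³/s.
After complete mixing, C₀ = (0.7269·27 + 22·1.6) / 22.73 = 2.412 mg/L.
Travel time t = 2.66e+04 m / 0.12 m/s = 2.217e+05 s = 2.566 d.
C = 2.412·exp(−0.44·2.566) = 2.412·0.3234 = 0.7802 mg/L.

0.780 mg/L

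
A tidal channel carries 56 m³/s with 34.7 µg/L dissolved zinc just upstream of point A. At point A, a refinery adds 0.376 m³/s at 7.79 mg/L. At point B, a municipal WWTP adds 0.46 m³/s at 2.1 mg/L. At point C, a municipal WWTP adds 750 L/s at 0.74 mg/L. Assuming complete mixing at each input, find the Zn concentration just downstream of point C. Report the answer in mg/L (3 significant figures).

34.7 µg/L = 0.0347 mg/L.
After input A: C = (56·0.0347 + 0.376·7.79) / 56.38 = 0.08642 mg/L.
After input B: C = (56.38·0.08642 + 0.46·2.1) / 56.84 = 0.1027 mg/L.
750 L/s = 0.75 m³/s.
After input C: C = (56.84·0.1027 + 0.75·0.74) / 57.59 = 0.111 mg/L.

0.111 mg/L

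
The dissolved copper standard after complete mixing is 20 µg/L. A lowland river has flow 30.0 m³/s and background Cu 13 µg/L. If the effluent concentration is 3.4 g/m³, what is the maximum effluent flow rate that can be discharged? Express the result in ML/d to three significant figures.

5.37 ML/d

13 µg/L = 0.013 mg/L.
20 µg/L = 0.02 mg/L.
Mass balance at complete mixing: C_std·(Q_w + Q_r) = Q_w·C_e + Q_r·C_b.
Rearranging, Q_w = Q_r·(C_std − C_b)/(C_e − C_std) = 30.0·(0.02 − 0.013) / (3.4 − 0.02) = 0.06213 m³/s.
= 5.368 ML/d.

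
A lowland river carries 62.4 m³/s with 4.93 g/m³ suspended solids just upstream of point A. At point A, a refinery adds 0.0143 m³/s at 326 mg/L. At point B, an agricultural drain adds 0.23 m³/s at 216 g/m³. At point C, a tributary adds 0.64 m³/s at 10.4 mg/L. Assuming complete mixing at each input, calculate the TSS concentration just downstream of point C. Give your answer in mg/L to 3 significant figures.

5.82 mg/L

After input A: C = (62.4·4.93 + 0.0143·326) / 62.41 = 5.004 mg/L.
After input B: C = (62.41·5.004 + 0.23·216) / 62.64 = 5.778 mg/L.
After input C: C = (62.64·5.778 + 0.64·10.4) / 63.28 = 5.825 mg/L.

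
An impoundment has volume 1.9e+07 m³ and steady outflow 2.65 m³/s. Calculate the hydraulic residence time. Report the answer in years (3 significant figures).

Q = 2.65 m³/s × 3.156e+07 s/yr = 8.363e+07 m³/yr.
Hydraulic residence time τ = V/Q = 1.9e+07/8.363e+07 = 0.2272 yr.

0.227 yr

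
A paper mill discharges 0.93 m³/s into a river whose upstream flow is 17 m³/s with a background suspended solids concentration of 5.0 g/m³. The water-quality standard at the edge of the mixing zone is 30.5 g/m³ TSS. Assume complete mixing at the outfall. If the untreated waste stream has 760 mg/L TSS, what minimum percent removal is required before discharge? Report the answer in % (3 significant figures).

Mass balance: 30.5·17.93 = 0.93·Cₑ + 17·5.
Cₑ = (546.9 − 85) / 0.93 = 496.6 mg/L.
Required removal = 1 − 496.6/760 = 34.65 %.

34.7 %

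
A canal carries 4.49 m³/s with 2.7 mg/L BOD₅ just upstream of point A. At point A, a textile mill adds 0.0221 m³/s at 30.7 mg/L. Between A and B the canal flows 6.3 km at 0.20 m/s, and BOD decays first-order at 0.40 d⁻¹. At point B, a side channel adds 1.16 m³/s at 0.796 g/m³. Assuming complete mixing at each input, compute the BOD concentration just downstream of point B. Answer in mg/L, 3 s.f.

2.11 mg/L

After input A: C = (4.49·2.7 + 0.0221·30.7) / 4.512 = 2.837 mg/L.
Over the 6.3 km reach to input B (t = 3.15e+04 s = 0.3646 d), decay gives C = 2.837·exp(−0.40·0.3646) = 2.452 mg/L.
After input B: C = (4.512·2.452 + 1.16·0.796) / 5.672 = 2.113 mg/L.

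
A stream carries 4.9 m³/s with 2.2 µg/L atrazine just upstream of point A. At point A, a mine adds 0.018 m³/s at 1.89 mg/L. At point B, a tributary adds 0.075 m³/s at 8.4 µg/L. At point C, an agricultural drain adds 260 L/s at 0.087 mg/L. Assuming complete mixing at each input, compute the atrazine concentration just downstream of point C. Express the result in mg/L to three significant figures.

0.0130 mg/L

2.2 µg/L = 0.0022 mg/L.
After input A: C = (4.9·0.0022 + 0.018·1.89) / 4.918 = 0.009109 mg/L.
8.4 µg/L = 0.0084 mg/L.
After input B: C = (4.918·0.009109 + 0.075·0.0084) / 4.993 = 0.009099 mg/L.
260 L/s = 0.26 m³/s.
After input C: C = (4.993·0.009099 + 0.26·0.087) / 5.253 = 0.01295 mg/L.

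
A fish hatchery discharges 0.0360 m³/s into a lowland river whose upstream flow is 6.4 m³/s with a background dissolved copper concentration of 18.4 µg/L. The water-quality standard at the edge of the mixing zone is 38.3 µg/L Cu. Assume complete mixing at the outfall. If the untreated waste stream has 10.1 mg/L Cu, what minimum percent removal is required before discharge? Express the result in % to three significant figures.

18.4 µg/L = 0.0184 mg/L.
38.3 µg/L = 0.0383 mg/L.
Mass balance: 0.0383·6.436 = 0.036·Cₑ + 6.4·0.0184.
Cₑ = (0.2465 − 0.1178) / 0.036 = 3.576 mg/L.
Required removal = 1 − 3.576/10.1 = 64.59 %.

64.6 %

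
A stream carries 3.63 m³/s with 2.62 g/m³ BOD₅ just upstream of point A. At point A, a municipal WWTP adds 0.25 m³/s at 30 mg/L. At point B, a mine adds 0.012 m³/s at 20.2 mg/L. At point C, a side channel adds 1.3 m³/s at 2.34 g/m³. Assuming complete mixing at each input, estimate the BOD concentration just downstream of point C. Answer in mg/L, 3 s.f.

After input A: C = (3.63·2.62 + 0.25·30) / 3.88 = 4.384 mg/L.
After input B: C = (3.88·4.384 + 0.012·20.2) / 3.892 = 4.433 mg/L.
After input C: C = (3.892·4.433 + 1.3·2.34) / 5.192 = 3.909 mg/L.

3.91 mg/L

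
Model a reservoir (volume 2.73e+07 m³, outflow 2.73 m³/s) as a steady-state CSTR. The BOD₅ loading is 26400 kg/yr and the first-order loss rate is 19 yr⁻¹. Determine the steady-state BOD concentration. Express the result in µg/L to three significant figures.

43.6 µg/L

Outflow Q = 2.73 m³/s × 3.156e+07 s/yr = 8.615e+07 m³/yr.
Steady-state CSTR mass balance: W = Q·C + k·V·C, so C = W/(Q + kV).
Q + kV = 8.615e+07 + 19·2.73e+07 = 6.049e+08 m³/yr.
C = 26400/6.049e+08 = 4.365e-05 kg/m³ = 0.04365 mg/L = 43.65 µg/L.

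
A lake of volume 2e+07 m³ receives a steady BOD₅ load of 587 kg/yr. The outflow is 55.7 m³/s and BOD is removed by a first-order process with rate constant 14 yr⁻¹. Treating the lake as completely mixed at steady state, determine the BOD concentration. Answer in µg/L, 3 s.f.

0.288 µg/L

Outflow Q = 55.7 m³/s × 3.156e+07 s/yr = 1.758e+09 m³/yr.
Steady-state CSTR mass balance: W = Q·C + k·V·C, so C = W/(Q + kV).
Q + kV = 1.758e+09 + 14·2e+07 = 2.038e+09 m³/yr.
C = 587/2.038e+09 = 2.881e-07 kg/m³ = 0.0002881 mg/L = 0.2881 µg/L.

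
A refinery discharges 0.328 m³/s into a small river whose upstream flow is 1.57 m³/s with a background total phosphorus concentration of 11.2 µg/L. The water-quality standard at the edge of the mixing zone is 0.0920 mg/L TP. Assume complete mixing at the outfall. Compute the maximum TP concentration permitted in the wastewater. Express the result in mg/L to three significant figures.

11.2 µg/L = 0.0112 mg/L.
Mass balance: 0.092·1.898 = 0.328·Cₑ + 1.57·0.0112.
Cₑ = (0.1746 − 0.01758) / 0.328 = 0.4788 mg/L.

0.479 mg/L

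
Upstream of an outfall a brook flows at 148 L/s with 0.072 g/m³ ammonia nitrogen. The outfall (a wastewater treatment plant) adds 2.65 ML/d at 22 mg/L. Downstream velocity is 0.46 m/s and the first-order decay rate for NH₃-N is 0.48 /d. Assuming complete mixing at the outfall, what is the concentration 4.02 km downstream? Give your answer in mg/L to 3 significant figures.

2.65 ML/d = 0.03067 m³/s.
148 L/s = 0.148 m³/s.
After complete mixing, C₀ = (0.03067·22 + 0.148·0.072) / 0.1787 = 3.836 mg/L.
Travel time t = 4020 m / 0.46 m/s = 8739 s = 0.1011 d.
C = 3.836·exp(−0.48·0.1011) = 3.836·0.9526 = 3.654 mg/L.

3.65 mg/L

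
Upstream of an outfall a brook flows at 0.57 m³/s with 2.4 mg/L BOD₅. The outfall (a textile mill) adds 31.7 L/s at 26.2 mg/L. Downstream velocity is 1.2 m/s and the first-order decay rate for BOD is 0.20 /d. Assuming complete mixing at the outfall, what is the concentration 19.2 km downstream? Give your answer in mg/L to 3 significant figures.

3.52 mg/L

31.7 L/s = 0.0317 m³/s.
After complete mixing, C₀ = (0.0317·26.2 + 0.57·2.4) / 0.6017 = 3.654 mg/L.
Travel time t = 1.92e+04 m / 1.2 m/s = 1.6e+04 s = 0.1852 d.
C = 3.654·exp(−0.20·0.1852) = 3.654·0.9636 = 3.521 mg/L.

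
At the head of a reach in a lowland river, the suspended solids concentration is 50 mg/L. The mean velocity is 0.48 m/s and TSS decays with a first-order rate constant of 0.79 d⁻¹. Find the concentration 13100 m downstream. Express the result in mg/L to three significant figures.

Travel time t = 13100 m / 0.48 m/s = 1.31e+04/0.48 = 2.729e+04 s = 0.3159 d.
First-order decay: C = 50·exp(−0.79·0.3159) = 50·0.7792 = 38.96 mg/L.

39.0 mg/L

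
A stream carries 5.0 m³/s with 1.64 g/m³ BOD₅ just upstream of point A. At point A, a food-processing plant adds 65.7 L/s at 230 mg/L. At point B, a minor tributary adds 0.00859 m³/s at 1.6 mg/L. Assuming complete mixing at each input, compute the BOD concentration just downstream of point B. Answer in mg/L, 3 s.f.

4.60 mg/L

65.7 L/s = 0.0657 m³/s.
After input A: C = (5·1.64 + 0.0657·230) / 5.066 = 4.602 mg/L.
After input B: C = (5.066·4.602 + 0.00859·1.6) / 5.074 = 4.597 mg/L.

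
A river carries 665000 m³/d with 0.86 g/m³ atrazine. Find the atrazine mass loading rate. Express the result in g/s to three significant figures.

6.62 g/s

665000 m³/d = 7.697 m³/s.
Mass flux = Q·C = 7.697 m³/s × 0.86 g/m³ = 6.619 g/s.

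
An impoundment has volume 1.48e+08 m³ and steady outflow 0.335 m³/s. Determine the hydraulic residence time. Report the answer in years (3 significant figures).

14.0 yr

Q = 0.335 m³/s × 3.156e+07 s/yr = 1.057e+07 m³/yr.
Hydraulic residence time τ = V/Q = 1.48e+08/1.057e+07 = 14 yr.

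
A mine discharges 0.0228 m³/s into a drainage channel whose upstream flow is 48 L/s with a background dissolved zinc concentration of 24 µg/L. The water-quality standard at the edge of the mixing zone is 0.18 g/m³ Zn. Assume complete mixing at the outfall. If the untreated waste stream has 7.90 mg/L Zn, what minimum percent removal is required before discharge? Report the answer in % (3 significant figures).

93.6 %

48 L/s = 0.048 m³/s.
24 µg/L = 0.024 mg/L.
Mass balance: 0.18·0.0708 = 0.0228·Cₑ + 0.048·0.024.
Cₑ = (0.01274 − 0.001152) / 0.0228 = 0.5084 mg/L.
Required removal = 1 − 0.5084/7.90 = 93.56 %.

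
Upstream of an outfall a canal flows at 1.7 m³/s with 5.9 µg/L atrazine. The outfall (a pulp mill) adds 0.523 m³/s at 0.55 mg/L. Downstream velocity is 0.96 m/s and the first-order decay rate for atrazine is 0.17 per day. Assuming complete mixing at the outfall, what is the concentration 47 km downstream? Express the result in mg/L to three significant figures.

5.9 µg/L = 0.0059 mg/L.
After complete mixing, C₀ = (0.523·0.55 + 1.7·0.0059) / 2.223 = 0.1339 mg/L.
Travel time t = 4.7e+04 m / 0.96 m/s = 4.896e+04 s = 0.5666 d.
C = 0.1339·exp(−0.17·0.5666) = 0.1339·0.9082 = 0.1216 mg/L.

0.122 mg/L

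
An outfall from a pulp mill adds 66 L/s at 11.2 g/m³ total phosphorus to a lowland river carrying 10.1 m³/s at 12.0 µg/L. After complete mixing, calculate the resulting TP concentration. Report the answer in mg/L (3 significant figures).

66 L/s = 0.066 m³/s.
12.0 µg/L = 0.012 mg/L.
Conservation of mass across the mixing zone: C = (0.066·11.2 + 10.1·0.012) / (0.066 + 10.1) = 0.8604/10.17 = 0.08464 mg/L.

0.0846 mg/L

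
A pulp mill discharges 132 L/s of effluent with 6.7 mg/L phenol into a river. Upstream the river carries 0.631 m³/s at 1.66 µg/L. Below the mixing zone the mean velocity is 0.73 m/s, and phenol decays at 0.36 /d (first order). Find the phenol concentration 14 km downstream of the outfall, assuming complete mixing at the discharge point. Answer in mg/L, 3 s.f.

132 L/s = 0.132 m³/s.
1.66 µg/L = 0.00166 mg/L.
After complete mixing, C₀ = (0.132·6.7 + 0.631·0.00166) / 0.763 = 1.16 mg/L.
Travel time t = 1.4e+04 m / 0.73 m/s = 1.918e+04 s = 0.222 d.
C = 1.16·exp(−0.36·0.222) = 1.16·0.9232 = 1.071 mg/L.

1.07 mg/L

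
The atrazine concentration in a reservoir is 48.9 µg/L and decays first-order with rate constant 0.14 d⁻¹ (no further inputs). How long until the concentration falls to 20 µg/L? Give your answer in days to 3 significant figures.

6.39 d

t = ln(C₀/C)/k = ln(48.9/20)/0.14 = 0.894/0.14 = 6.386 d.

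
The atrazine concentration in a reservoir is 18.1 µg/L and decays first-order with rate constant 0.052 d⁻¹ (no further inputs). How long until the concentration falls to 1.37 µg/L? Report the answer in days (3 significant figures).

49.6 d

t = ln(C₀/C)/k = ln(18.1/1.37)/0.052 = 2.581/0.052 = 49.64 d.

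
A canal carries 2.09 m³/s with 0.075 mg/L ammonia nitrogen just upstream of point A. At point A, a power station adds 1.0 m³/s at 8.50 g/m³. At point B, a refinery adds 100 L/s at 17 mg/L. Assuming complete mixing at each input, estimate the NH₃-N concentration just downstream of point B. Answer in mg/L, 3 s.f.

3.25 mg/L

After input A: C = (2.09·0.075 + 1·8.5) / 3.09 = 2.802 mg/L.
100 L/s = 0.1 m³/s.
After input B: C = (3.09·2.802 + 0.1·17) / 3.19 = 3.247 mg/L.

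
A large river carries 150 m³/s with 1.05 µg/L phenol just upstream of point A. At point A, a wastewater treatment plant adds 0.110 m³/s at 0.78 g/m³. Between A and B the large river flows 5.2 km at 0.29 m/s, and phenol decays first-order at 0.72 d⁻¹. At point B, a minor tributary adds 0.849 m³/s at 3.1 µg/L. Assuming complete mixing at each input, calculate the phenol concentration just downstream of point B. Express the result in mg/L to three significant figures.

0.00141 mg/L

1.05 µg/L = 0.00105 mg/L.
After input A: C = (150·0.00105 + 0.11·0.78) / 150.1 = 0.001621 mg/L.
Over the 5.2 km reach to input B (t = 1.793e+04 s = 0.2075 d), decay gives C = 0.001621·exp(−0.72·0.2075) = 0.001396 mg/L.
3.1 µg/L = 0.0031 mg/L.
After input B: C = (150.1·0.001396 + 0.849·0.0031) / 151 = 0.001405 mg/L.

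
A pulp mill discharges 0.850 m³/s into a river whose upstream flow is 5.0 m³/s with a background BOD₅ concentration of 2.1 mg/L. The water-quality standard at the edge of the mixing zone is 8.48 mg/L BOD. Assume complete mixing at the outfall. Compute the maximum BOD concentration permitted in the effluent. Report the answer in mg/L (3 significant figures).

46.0 mg/L

Mass balance: 8.48·5.85 = 0.85·Cₑ + 5·2.1.
Cₑ = (49.61 − 10.5) / 0.85 = 46.01 mg/L.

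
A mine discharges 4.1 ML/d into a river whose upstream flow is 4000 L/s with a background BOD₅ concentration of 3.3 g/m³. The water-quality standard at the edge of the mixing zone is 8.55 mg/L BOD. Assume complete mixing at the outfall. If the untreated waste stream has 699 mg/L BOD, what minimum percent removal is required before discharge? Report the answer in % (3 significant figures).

35.5 %

4.1 ML/d = 0.04745 m³/s.
4000 L/s = 4 m³/s.
Mass balance: 8.55·4.047 = 0.04745·Cₑ + 4·3.3.
Cₑ = (34.61 − 13.2) / 0.04745 = 451.1 mg/L.
Required removal = 1 − 451.1/699 = 35.47 %.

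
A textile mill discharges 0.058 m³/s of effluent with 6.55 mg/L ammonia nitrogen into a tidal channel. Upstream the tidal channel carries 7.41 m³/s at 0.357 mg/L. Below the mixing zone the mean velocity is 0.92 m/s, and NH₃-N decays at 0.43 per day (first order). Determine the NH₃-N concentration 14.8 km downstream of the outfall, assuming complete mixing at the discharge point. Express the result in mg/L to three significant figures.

0.374 mg/L

After complete mixing, C₀ = (0.058·6.55 + 7.41·0.357) / 7.468 = 0.4051 mg/L.
Travel time t = 1.48e+04 m / 0.92 m/s = 1.609e+04 s = 0.1862 d.
C = 0.4051·exp(−0.43·0.1862) = 0.4051·0.9231 = 0.3739 mg/L.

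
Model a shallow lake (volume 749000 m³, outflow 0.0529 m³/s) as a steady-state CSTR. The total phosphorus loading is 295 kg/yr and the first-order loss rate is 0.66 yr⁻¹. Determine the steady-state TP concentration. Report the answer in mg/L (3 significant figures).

Outflow Q = 0.0529 m³/s × 3.156e+07 s/yr = 1.669e+06 m³/yr.
Steady-state CSTR mass balance: W = Q·C + k·V·C, so C = W/(Q + kV).
Q + kV = 1.669e+06 + 0.66·749000 = 2.164e+06 m³/yr.
C = 295/2.164e+06 = 0.0001363 kg/m³ = 0.1363 mg/L.

0.136 mg/L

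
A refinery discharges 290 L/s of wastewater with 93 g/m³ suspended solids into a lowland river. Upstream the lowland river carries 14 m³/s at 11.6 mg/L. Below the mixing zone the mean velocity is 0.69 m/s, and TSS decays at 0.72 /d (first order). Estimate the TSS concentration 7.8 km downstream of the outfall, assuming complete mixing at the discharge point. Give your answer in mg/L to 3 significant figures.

290 L/s = 0.29 m³/s.
After complete mixing, C₀ = (0.29·93 + 14·11.6) / 14.29 = 13.25 mg/L.
Travel time t = 7800 m / 0.69 m/s = 1.13e+04 s = 0.1308 d.
C = 13.25·exp(−0.72·0.1308) = 13.25·0.9101 = 12.06 mg/L.

12.1 mg/L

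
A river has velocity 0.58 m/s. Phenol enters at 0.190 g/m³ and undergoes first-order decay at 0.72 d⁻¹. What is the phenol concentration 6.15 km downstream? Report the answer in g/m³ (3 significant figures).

Travel time t = 6.15 km / 0.58 m/s = 6150/0.58 = 1.06e+04 s = 0.1227 d.
First-order decay: C = 0.190·exp(−0.72·0.1227) = 0.190·0.9154 = 0.1739 g/m³.

0.174 g/m³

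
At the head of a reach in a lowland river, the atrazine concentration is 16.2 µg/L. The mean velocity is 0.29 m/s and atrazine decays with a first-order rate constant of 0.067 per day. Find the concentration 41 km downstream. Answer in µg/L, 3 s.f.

14.5 µg/L

Travel time t = 41 km / 0.29 m/s = 4.1e+04/0.29 = 1.414e+05 s = 1.636 d.
First-order decay: C = 16.2·exp(−0.067·1.636) = 16.2·0.8962 = 14.52 µg/L.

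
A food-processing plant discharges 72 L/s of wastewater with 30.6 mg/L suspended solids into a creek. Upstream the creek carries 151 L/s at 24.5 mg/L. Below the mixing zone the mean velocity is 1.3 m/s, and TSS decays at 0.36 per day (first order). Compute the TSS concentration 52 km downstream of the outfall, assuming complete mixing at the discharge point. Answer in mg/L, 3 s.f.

72 L/s = 0.072 m³/s.
151 L/s = 0.151 m³/s.
After complete mixing, C₀ = (0.072·30.6 + 0.151·24.5) / 0.223 = 26.47 mg/L.
Travel time t = 5.2e+04 m / 1.3 m/s = 4e+04 s = 0.463 d.
C = 26.47·exp(−0.36·0.463) = 26.47·0.8465 = 22.41 mg/L.

22.4 mg/L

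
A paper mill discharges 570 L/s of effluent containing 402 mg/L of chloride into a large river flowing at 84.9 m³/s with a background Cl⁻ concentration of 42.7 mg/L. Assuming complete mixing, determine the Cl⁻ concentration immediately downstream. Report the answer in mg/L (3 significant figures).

570 L/s = 0.57 m³/s.
Flow-weighted mixing gives C = (0.57·402 + 84.9·42.7) / (0.57 + 84.9) = 3854/85.47 = 45.1 mg/L.

45.1 mg/L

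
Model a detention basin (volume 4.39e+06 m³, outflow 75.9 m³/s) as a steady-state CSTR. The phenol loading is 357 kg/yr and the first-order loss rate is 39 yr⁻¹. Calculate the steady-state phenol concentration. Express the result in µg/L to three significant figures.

Outflow Q = 75.9 m³/s × 3.156e+07 s/yr = 2.395e+09 m³/yr.
Steady-state CSTR mass balance: W = Q·C + k·V·C, so C = W/(Q + kV).
Q + kV = 2.395e+09 + 39·4.39e+06 = 2.566e+09 m³/yr.
C = 357/2.566e+09 = 1.391e-07 kg/m³ = 0.0001391 mg/L = 0.1391 µg/L.

0.139 µg/L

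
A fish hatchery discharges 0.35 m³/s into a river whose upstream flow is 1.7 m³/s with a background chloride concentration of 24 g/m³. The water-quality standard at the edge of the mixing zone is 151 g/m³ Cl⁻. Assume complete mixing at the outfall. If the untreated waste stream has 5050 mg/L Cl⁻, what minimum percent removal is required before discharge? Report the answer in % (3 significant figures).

84.8 %

Mass balance: 151·2.05 = 0.35·Cₑ + 1.7·24.
Cₑ = (309.5 − 40.8) / 0.35 = 767.9 mg/L.
Required removal = 1 − 767.9/5050 = 84.79 %.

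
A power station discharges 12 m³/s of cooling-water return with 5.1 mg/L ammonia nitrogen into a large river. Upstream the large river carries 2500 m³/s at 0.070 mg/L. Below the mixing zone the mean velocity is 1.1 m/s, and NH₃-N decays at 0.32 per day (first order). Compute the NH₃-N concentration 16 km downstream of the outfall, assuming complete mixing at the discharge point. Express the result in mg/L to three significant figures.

0.0891 mg/L

After complete mixing, C₀ = (12·5.1 + 2500·0.07) / 2512 = 0.09403 mg/L.
Travel time t = 1.6e+04 m / 1.1 m/s = 1.455e+04 s = 0.1684 d.
C = 0.09403·exp(−0.32·0.1684) = 0.09403·0.9476 = 0.0891 mg/L.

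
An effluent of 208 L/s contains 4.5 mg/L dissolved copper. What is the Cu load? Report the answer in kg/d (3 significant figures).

80.9 kg/d

208 L/s = 0.208 m³/s.
Mass flux = Q·C = 0.208 m³/s × 4.5 g/m³ = 0.936 g/s.
= 0.936 g/s × 86.4 = 80.87 kg/d.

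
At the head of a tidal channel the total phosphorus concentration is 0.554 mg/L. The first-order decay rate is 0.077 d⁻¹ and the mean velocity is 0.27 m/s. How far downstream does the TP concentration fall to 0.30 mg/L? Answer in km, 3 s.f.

186 km

From C = C₀·e^(−kt), t = ln(C₀/C)/k = ln(0.554/0.30)/0.077 = 0.6134/0.077 = 7.966 d.
Distance = v·t = 0.27 m/s × 6.883e+05 s = 1.858e+05 m = 185.8 km.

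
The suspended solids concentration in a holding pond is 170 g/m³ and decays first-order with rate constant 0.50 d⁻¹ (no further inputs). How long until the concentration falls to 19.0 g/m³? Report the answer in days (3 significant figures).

4.38 d

t = ln(C₀/C)/k = ln(170/19.0)/0.50 = 2.191/0.50 = 4.383 d.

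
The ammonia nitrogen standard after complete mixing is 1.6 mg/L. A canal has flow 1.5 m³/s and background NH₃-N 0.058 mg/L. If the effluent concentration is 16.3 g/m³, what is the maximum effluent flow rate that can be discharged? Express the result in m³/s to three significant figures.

Mass balance at complete mixing: C_std·(Q_w + Q_r) = Q_w·C_e + Q_r·C_b.
Rearranging, Q_w = Q_r·(C_std − C_b)/(C_e − C_std) = 1.5·(1.6 − 0.058) / (16.3 − 1.6) = 0.1573 m³/s.

0.157 m³/s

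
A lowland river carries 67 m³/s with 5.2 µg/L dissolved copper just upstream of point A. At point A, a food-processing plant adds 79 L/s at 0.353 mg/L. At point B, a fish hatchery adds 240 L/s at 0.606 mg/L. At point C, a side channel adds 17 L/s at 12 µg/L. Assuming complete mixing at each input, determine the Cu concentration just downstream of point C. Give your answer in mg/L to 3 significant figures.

0.00775 mg/L

5.2 µg/L = 0.0052 mg/L.
79 L/s = 0.079 m³/s.
After input A: C = (67·0.0052 + 0.079·0.353) / 67.08 = 0.00561 mg/L.
240 L/s = 0.24 m³/s.
After input B: C = (67.08·0.00561 + 0.24·0.606) / 67.32 = 0.00775 mg/L.
17 L/s = 0.017 m³/s.
12 µg/L = 0.012 mg/L.
After input C: C = (67.32·0.00775 + 0.017·0.012) / 67.34 = 0.007751 mg/L.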